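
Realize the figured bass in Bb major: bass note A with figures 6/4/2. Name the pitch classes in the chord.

A second above A in this key is Bb.
A fourth above A in this key is D.
A sixth above A in this key is F.
Together with the bass A, this spells Bb major seventh in third inversion.

A, Bb, D, F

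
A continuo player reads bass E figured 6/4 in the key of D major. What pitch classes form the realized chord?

E, A, C#

A fourth above E in this key is A.
A sixth above E in this key is C#.
Together with the bass E, this spells A major in second inversion.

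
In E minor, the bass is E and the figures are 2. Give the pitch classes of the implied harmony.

E, F#, A, C

The written figures 2 are shorthand for 6/4/2: the 6/4 are implied.
A second above E in this key is F#.
A fourth above E in this key is A.
A sixth above E in this key is C.
Together with the bass E, this spells F# half-diminished seventh in third inversion.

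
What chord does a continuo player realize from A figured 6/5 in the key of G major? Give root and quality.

F# half-diminished seventh

The figures 6/5 indicate a seventh chord in first inversion.
In first inversion the root lies a sixth above the bass: a sixth above A in G major is F#.
The chord tones are A, C, E, F#, giving F# half-diminished seventh.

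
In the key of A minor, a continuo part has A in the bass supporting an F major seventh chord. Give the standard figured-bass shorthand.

A is the third of F major seventh, so the chord is in first inversion.
A seventh chord in first inversion is figured 6/5/3, conventionally abbreviated 6/5.

6/5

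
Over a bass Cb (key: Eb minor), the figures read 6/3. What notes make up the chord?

Cb, Eb, Ab

A third above Cb in this key is Eb.
A sixth above Cb in this key is Ab.
Together with the bass Cb, this spells Ab minor in first inversion.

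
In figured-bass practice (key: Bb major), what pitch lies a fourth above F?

Bb

Counting 3 letter steps above F lands on B; in Bb major, that letter is Bb.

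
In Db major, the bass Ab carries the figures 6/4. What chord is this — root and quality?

Db major

The figures 6/4 indicate a triad in second inversion.
In second inversion the root lies a fourth above the bass: a fourth above Ab in Db major is Db.
The chord tones are Ab, Db, F, giving Db major.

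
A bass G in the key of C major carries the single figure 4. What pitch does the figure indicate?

C

Counting 3 letter steps above G lands on C; in C major, that letter is C.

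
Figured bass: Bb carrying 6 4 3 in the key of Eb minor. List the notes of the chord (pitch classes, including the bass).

Bb, Db, Eb, Gb

A third above Bb in this key is Db.
A fourth above Bb in this key is Eb.
A sixth above Bb in this key is Gb.
Together with the bass Bb, this spells Eb minor seventh in second inversion.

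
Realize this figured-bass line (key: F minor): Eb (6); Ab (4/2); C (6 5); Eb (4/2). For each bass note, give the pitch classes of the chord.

Eb (6/3): Eb, G, C.
Ab (6/4/2): Ab, Bb, Db, F.
C (6/5/3): C, Eb, G, Ab.
Eb (6/4/2): Eb, F, Ab, C.

Eb, G, C | Ab, Bb, Db, F | C, Eb, G, Ab | Eb, F, Ab, C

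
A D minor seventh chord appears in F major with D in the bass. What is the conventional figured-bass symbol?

D is the root of D minor seventh, so the chord is in root position.
A seventh chord in root position is figured 7/5/3, conventionally abbreviated 7.

7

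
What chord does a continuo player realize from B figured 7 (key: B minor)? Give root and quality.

B minor seventh

The figures 7 indicate a seventh chord in root position.
In root position the bass is the root, so the root is B.
The chord tones are B, D, F#, A, giving B minor seventh.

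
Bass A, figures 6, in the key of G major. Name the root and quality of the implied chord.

F# diminished

The figures 6 indicate a triad in first inversion.
In first inversion the root lies a sixth above the bass: a sixth above A in G major is F#.
The chord tones are A, C, F#, giving F# diminished.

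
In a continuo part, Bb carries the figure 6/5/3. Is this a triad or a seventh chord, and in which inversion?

Intervals of 6/5/3 above the bass form a seventh chord; the bass is the third, so this is first inversion.

seventh chord, first inversion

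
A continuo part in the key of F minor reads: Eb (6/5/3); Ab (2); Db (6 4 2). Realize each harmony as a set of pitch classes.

Eb, G, Bb, C | Ab, Bb, Db, F | Db, Eb, G, Bb

Eb (6/5/3): Eb, G, Bb, C.
Ab (6/4/2): Ab, Bb, Db, F.
Db (6/4/2): Db, Eb, G, Bb.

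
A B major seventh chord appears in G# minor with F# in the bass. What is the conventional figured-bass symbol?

F# is the fifth of B major seventh, so the chord is in second inversion.
A seventh chord in second inversion is figured 6/4/3, conventionally abbreviated 4/3.

4/3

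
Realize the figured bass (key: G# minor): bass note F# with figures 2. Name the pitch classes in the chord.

The written figures 2 are shorthand for 6/4/2: the 6/4 are implied.
A second above F# in this key is G#.
A fourth above F# in this key is B.
A sixth above F# in this key is D#.
Together with the bass F#, this spells G# minor seventh in third inversion.

F#, G#, B, D#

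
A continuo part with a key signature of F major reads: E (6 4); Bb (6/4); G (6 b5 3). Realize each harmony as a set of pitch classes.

E (6/4): E, A, C.
Bb (6/4): Bb, E, G.
G (6/b5/3): G, Bb, Db, E.

E, A, C | Bb, E, G | G, Bb, Db, E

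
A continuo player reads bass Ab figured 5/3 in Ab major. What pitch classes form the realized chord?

Ab, C, Eb

A third above Ab in this key is C.
A fifth above Ab in this key is Eb.
Together with the bass Ab, this spells Ab major in root position.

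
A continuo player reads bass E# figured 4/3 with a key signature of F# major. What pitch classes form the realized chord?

The written figures 4/3 are shorthand for 6/4/3: the 6 is implied.
A third above E# in this key is G#.
A fourth above E# in this key is A#.
A sixth above E# in this key is C#.
Together with the bass E#, this spells A# minor seventh in second inversion.

E#, G#, A#, C#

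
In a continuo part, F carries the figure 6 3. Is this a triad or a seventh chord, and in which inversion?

triad, first inversion

Intervals of 6/3 above the bass form a triad; the bass is the third, so this is first inversion.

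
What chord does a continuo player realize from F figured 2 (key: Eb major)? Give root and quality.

The figures 2 indicate a seventh chord in third inversion.
In third inversion the root lies a second above the bass: a second above F in Eb major is G.
The chord tones are F, G, Bb, D, giving G minor seventh.

G minor seventh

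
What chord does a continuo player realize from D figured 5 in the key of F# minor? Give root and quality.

D major

The figures 5 indicate a triad in root position.
In root position the bass is the root, so the root is D.
The chord tones are D, F#, A, giving D major.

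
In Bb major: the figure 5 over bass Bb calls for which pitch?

F

Counting 4 letter steps above Bb lands on F; in Bb major, that letter is F.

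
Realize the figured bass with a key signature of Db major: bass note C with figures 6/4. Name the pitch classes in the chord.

C, F, Ab

A fourth above C in this key is F.
A sixth above C in this key is Ab.
Together with the bass C, this spells F minor in second inversion.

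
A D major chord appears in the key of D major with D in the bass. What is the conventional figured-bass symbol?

no figures

D is the root of D major, so the chord is in root position.
A triad in root position is figured 5/3, conventionally abbreviated (no figures — root-position triad).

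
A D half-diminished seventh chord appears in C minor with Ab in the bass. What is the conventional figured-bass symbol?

4/3

Ab is the fifth of D half-diminished seventh, so the chord is in second inversion.
A seventh chord in second inversion is figured 6/4/3, conventionally abbreviated 4/3.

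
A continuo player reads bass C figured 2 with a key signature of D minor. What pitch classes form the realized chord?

C, D, F, A

The written figures 2 are shorthand for 6/4/2: the 6/4 are implied.
A second above C in this key is D.
A fourth above C in this key is F.
A sixth above C in this key is A.
Together with the bass C, this spells D minor seventh in third inversion.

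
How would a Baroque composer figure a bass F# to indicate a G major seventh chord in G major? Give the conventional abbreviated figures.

4/2

F# is the seventh of G major seventh, so the chord is in third inversion.
A seventh chord in third inversion is figured 6/4/2, conventionally abbreviated 4/2.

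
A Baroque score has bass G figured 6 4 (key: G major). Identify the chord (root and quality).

The figures 6 4 indicate a triad in second inversion.
In second inversion the root lies a fourth above the bass: a fourth above G in G major is C.
The chord tones are G, C, E, giving C major.

C major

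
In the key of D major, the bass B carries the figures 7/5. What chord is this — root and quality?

The figures 7/5 indicate a seventh chord in root position.
In root position the bass is the root, so the root is B.
The chord tones are B, D, F#, A, giving B minor seventh.

B minor seventh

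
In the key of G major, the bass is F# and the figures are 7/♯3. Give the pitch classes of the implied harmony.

F#, A#, C, E

The written figures 7/♯3 are shorthand for 7/5/3: the 5 is implied.
A third above F# in this key is A, raised to A# by the sharp.
A fifth above F# in this key is C.
A seventh above F# in this key is E.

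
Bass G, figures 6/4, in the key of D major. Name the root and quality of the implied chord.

The figures 6/4 indicate a triad in second inversion.
In second inversion the root lies a fourth above the bass: a fourth above G in D major is C#.
The chord tones are G, C#, E, giving C# diminished.

C# diminished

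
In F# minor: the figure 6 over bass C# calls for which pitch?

Counting 5 letter steps above C# lands on A; in F# minor, that letter is A.

A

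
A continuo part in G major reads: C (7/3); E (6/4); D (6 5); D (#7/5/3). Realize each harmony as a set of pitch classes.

C (7/5/3): C, E, G, B.
E (6/4): E, A, C.
D (6/5/3): D, F#, A, B.
D (#7/5/3): D, F#, A, C#.

C, E, G, B | E, A, C | D, F#, A, B | D, F#, A, C#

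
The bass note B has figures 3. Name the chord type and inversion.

triad, root position

3 is shorthand for 5/3.
Intervals of 5/3 above the bass form a triad; the bass is the root, so this is root position.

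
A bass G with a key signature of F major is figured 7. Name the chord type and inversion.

7 is shorthand for 7/5/3.
Intervals of 7/5/3 above the bass form a seventh chord; the bass is the root, so this is root position.

seventh chord, root position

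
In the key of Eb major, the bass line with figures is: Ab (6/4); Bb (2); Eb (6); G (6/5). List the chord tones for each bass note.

Ab (6/4): Ab, D, F.
Bb (6/4/2): Bb, C, Eb, G.
Eb (6/3): Eb, G, C.
G (6/5/3): G, Bb, D, Eb.

Ab, D, F | Bb, C, Eb, G | Eb, G, C | G, Bb, D, Eb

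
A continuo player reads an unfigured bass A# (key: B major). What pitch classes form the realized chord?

A#, C#, E

An unfigured bass implies 5/3.
A third above A# in this key is C#.
A fifth above A# in this key is E.
Together with the bass A#, this spells A# diminished in root position.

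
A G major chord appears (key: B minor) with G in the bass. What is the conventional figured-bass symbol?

no figures

G is the root of G major, so the chord is in root position.
A triad in root position is figured 5/3, conventionally abbreviated (no figures — root-position triad).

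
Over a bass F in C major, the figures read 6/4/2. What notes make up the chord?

A second above F in this key is G.
A fourth above F in this key is B.
A sixth above F in this key is D.
Together with the bass F, this spells G dominant seventh in third inversion.

F, G, B, D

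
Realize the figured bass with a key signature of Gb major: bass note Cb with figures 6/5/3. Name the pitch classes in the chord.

Cb, Eb, Gb, Ab

A third above Cb in this key is Eb.
A fifth above Cb in this key is Gb.
A sixth above Cb in this key is Ab.
Together with the bass Cb, this spells Ab minor seventh in first inversion.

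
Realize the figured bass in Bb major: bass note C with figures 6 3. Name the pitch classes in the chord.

C, Eb, A

A third above C in this key is Eb.
A sixth above C in this key is A.
Together with the bass C, this spells A diminished in first inversion.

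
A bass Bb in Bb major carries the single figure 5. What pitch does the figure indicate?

F

Counting 4 letter steps above Bb lands on F; in Bb major, that letter is F.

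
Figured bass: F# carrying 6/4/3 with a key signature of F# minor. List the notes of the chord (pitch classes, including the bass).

A third above F# in this key is A.
A fourth above F# in this key is B.
A sixth above F# in this key is D.
Together with the bass F#, this spells B minor seventh in second inversion.

F#, A, B, D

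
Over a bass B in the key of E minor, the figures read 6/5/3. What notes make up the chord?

B, D, F#, G

A third above B in this key is D.
A fifth above B in this key is F#.
A sixth above B in this key is G.
Together with the bass B, this spells G major seventh in first inversion.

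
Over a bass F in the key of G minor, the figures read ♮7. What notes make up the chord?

The written figures ♮7 are shorthand for 7/5/3: the 5/3 are implied.
A third above F in this key is A.
A fifth above F in this key is C.
A seventh above F in this key is Eb, made natural (E) by the ♮ figure.
Together with the bass F, this spells F major seventh in root position.

F, A, C, E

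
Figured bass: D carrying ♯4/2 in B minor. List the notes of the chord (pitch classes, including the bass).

The written figures ♯4/2 are shorthand for 6/4/2: the 6 is implied.
A second above D in this key is E.
A fourth above D in this key is G, raised to G# by the sharp.
A sixth above D in this key is B.
Together with the bass D, this spells E dominant seventh in third inversion.

D, E, G#, B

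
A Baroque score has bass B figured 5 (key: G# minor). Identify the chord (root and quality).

The figures 5 indicate a triad in root position.
In root position the bass is the root, so the root is B.
The chord tones are B, D#, F#, giving B major.

B major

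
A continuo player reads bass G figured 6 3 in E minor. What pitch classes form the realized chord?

G, B, E

A third above G in this key is B.
A sixth above G in this key is E.
Together with the bass G, this spells E minor in first inversion.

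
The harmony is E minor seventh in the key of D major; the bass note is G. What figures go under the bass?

G is the third of E minor seventh, so the chord is in first inversion.
A seventh chord in first inversion is figured 6/5/3, conventionally abbreviated 6/5.

6/5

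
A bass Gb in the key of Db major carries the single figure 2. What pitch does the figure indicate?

Ab

Counting 1 letter step above Gb lands on A; in Db major, that letter is Ab.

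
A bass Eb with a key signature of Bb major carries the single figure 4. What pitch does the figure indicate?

A

Counting 3 letter steps above Eb lands on A; in Bb major, that letter is A.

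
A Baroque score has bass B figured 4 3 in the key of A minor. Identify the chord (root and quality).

E minor seventh

The figures 4 3 indicate a seventh chord in second inversion.
In second inversion the root lies a fourth above the bass: a fourth above B in A minor is E.
The chord tones are B, D, E, G, giving E minor seventh.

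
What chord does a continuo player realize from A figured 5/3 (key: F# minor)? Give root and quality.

The figures 5/3 indicate a triad in root position.
In root position the bass is the root, so the root is A.
The chord tones are A, C#, E, giving A major.

A major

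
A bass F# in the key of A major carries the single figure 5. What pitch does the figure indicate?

C#

Counting 4 letter steps above F# lands on C; in A major, that letter is C#.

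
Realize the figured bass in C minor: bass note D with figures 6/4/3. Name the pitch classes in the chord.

A third above D in this key is F.
A fourth above D in this key is G.
A sixth above D in this key is Bb.
Together with the bass D, this spells G minor seventh in second inversion.

D, F, G, Bb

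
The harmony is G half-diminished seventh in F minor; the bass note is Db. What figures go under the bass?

4/3

Db is the fifth of G half-diminished seventh, so the chord is in second inversion.
A seventh chord in second inversion is figured 6/4/3, conventionally abbreviated 4/3.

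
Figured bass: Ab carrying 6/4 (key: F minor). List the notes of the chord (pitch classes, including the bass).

Ab, Db, F

A fourth above Ab in this key is Db.
A sixth above Ab in this key is F.
Together with the bass Ab, this spells Db major in second inversion.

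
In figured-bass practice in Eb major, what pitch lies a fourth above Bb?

Eb

Counting 3 letter steps above Bb lands on E; in Eb major, that letter is Eb.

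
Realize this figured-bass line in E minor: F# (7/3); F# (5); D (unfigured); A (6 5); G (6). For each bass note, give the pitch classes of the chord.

F#, A, C, E | F#, A, C | D, F#, A | A, C, E, F# | G, B, E

F# (7/5/3): F#, A, C, E.
F# (5/3): F#, A, C.
D (5/3): D, F#, A.
A (6/5/3): A, C, E, F#.
G (6/3): G, B, E.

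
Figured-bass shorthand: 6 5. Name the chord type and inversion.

6 5 is shorthand for 6/5/3.
Intervals of 6/5/3 above the bass form a seventh chord; the bass is the third, so this is first inversion.

seventh chord, first inversion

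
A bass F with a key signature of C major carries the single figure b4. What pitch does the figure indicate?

Counting 3 letter steps above F lands on B; in C major, that letter is B.
The b4 figure lowers it a semitone, giving Bb.

Bb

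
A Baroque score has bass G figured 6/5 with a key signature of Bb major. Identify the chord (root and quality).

Eb major seventh

The figures 6/5 indicate a seventh chord in first inversion.
In first inversion the root lies a sixth above the bass: a sixth above G in Bb major is Eb.
The chord tones are G, Bb, D, Eb, giving Eb major seventh.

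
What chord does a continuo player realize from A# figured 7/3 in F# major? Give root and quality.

A# minor seventh

The figures 7/3 indicate a seventh chord in root position.
In root position the bass is the root, so the root is A#.
The chord tones are A#, C#, E#, G#, giving A# minor seventh.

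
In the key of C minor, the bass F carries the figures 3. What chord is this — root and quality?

The figures 3 indicate a triad in root position.
In root position the bass is the root, so the root is F.
The chord tones are F, Ab, C, giving F minor.

F minor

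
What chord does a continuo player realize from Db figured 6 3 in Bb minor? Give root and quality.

The figures 6 3 indicate a triad in first inversion.
In first inversion the root lies a sixth above the bass: a sixth above Db in Bb minor is Bb.
The chord tones are Db, F, Bb, giving Bb minor.

Bb minor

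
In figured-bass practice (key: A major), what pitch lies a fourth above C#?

F#

Counting 3 letter steps above C# lands on F; in A major, that letter is F#.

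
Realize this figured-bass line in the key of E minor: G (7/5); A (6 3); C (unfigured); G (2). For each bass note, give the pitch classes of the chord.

G (7/5/3): G, B, D, F#.
A (6/3): A, C, F#.
C (5/3): C, E, G.
G (6/4/2): G, A, C, E.

G, B, D, F# | A, C, F# | C, E, G | G, A, C, E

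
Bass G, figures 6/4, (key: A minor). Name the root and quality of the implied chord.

C major

The figures 6/4 indicate a triad in second inversion.
In second inversion the root lies a fourth above the bass: a fourth above G in A minor is C.
The chord tones are G, C, E, giving C major.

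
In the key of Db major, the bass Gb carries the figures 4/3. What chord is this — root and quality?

The figures 4/3 indicate a seventh chord in second inversion.
In second inversion the root lies a fourth above the bass: a fourth above Gb in Db major is C.
The chord tones are Gb, Bb, C, Eb, giving C half-diminished seventh.

C half-diminished seventh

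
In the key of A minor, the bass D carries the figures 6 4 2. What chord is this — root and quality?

E minor seventh

The figures 6 4 2 indicate a seventh chord in third inversion.
In third inversion the root lies a second above the bass: a second above D in A minor is E.
The chord tones are D, E, G, B, giving E minor seventh.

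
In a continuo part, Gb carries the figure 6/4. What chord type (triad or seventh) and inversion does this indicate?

Intervals of 6/4 above the bass form a triad; the bass is the fifth, so this is second inversion.

triad, second inversion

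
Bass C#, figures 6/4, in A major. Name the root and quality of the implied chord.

F# minor

The figures 6/4 indicate a triad in second inversion.
In second inversion the root lies a fourth above the bass: a fourth above C# in A major is F#.
The chord tones are C#, F#, A, giving F# minor.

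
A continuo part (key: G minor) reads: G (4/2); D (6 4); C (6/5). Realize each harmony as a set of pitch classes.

G, A, C, Eb | D, G, Bb | C, Eb, G, A

G (6/4/2): G, A, C, Eb.
D (6/4): D, G, Bb.
C (6/5/3): C, Eb, G, A.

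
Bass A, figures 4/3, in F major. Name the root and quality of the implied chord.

D minor seventh

The figures 4/3 indicate a seventh chord in second inversion.
In second inversion the root lies a fourth above the bass: a fourth above A in F major is D.
The chord tones are A, C, D, F, giving D minor seventh.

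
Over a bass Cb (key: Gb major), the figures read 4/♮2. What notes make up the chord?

Cb, D, F, Ab

The written figures 4/♮2 are shorthand for 6/4/2: the 6 is implied.
A second above Cb in this key is Db, made natural (D) by the ♮ figure.
A fourth above Cb in this key is F.
A sixth above Cb in this key is Ab.
Together with the bass Cb, this spells D diminished seventh in third inversion.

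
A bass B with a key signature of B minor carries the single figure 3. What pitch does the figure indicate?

D

Counting 2 letter steps above B lands on D; in B minor, that letter is D.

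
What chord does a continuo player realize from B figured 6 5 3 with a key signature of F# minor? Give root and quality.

The figures 6 5 3 indicate a seventh chord in first inversion.
In first inversion the root lies a sixth above the bass: a sixth above B in F# minor is G#.
The chord tones are B, D, F#, G#, giving G# half-diminished seventh.

G# half-diminished seventh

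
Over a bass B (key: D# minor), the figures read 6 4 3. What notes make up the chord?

B, D#, E#, G#

A third above B in this key is D#.
A fourth above B in this key is E#.
A sixth above B in this key is G#.
Together with the bass B, this spells E# half-diminished seventh in second inversion.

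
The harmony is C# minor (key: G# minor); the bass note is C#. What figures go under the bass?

no figures

C# is the root of C# minor, so the chord is in root position.
A triad in root position is figured 5/3, conventionally abbreviated (no figures — root-position triad).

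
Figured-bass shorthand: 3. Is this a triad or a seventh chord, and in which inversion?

triad, root position

3 is shorthand for 5/3.
Intervals of 5/3 above the bass form a triad; the bass is the root, so this is root position.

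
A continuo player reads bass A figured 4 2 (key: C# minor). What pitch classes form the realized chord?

The written figures 4 2 are shorthand for 6/4/2: the 6 is implied.
A second above A in this key is B.
A fourth above A in this key is D#.
A sixth above A in this key is F#.
Together with the bass A, this spells B dominant seventh in third inversion.

A, B, D#, F#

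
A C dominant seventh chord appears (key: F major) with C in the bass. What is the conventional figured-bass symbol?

C is the root of C dominant seventh, so the chord is in root position.
A seventh chord in root position is figured 7/5/3, conventionally abbreviated 7.

7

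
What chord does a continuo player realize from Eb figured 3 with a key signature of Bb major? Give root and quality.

The figures 3 indicate a triad in root position.
In root position the bass is the root, so the root is Eb.
The chord tones are Eb, G, Bb, giving Eb major.

Eb major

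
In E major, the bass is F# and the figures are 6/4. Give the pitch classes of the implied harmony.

A fourth above F# in this key is B.
A sixth above F# in this key is D#.
Together with the bass F#, this spells B major in second inversion.

F#, B, D#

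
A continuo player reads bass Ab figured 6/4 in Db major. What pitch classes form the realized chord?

A fourth above Ab in this key is Db.
A sixth above Ab in this key is F.
Together with the bass Ab, this spells Db major in second inversion.

Ab, Db, F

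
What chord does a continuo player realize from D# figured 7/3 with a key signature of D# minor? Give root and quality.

The figures 7/3 indicate a seventh chord in root position.
In root position the bass is the root, so the root is D#.
The chord tones are D#, F#, A#, C#, giving D# minor seventh.

D# minor seventh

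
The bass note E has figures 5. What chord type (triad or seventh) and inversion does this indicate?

triad, root position

5 is shorthand for 5/3.
Intervals of 5/3 above the bass form a triad; the bass is the root, so this is root position.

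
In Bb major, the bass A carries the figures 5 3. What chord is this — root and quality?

The figures 5 3 indicate a triad in root position.
In root position the bass is the root, so the root is A.
The chord tones are A, C, Eb, giving A diminished.

A diminished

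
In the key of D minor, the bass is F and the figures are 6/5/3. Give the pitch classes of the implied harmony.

A third above F in this key is A.
A fifth above F in this key is C.
A sixth above F in this key is D.
Together with the bass F, this spells D minor seventh in first inversion.

F, A, C, D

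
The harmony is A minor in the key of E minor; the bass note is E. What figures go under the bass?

6/4

E is the fifth of A minor, so the chord is in second inversion.
A triad in second inversion is figured 6/4, conventionally abbreviated 6/4.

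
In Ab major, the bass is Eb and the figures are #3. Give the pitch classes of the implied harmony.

The written figures #3 are shorthand for 5/3: the 5 is implied.
A third above Eb in this key is G, raised to G# by the sharp.
A fifth above Eb in this key is Bb.

Eb, G#, Bb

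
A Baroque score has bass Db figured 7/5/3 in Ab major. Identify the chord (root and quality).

Db major seventh

The figures 7/5/3 indicate a seventh chord in root position.
In root position the bass is the root, so the root is Db.
The chord tones are Db, F, Ab, C, giving Db major seventh.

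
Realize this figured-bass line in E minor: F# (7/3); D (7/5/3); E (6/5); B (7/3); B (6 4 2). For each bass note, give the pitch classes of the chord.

F#, A, C, E | D, F#, A, C | E, G, B, C | B, D, F#, A | B, C, E, G

F# (7/5/3): F#, A, C, E.
D (7/5/3): D, F#, A, C.
E (6/5/3): E, G, B, C.
B (7/5/3): B, D, F#, A.
B (6/4/2): B, C, E, G.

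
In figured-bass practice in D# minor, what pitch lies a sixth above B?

Counting 5 letter steps above B lands on G; in D# minor, that letter is G#.

G#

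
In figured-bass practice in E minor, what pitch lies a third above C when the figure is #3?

E#

Counting 2 letter steps above C lands on E; in E minor, that letter is E.
The #3 figure raises it a semitone, giving E#.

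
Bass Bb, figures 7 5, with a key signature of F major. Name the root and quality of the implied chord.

Bb major seventh

The figures 7 5 indicate a seventh chord in root position.
In root position the bass is the root, so the root is Bb.
The chord tones are Bb, D, F, A, giving Bb major seventh.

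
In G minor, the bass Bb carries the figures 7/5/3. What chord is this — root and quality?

Bb major seventh

The figures 7/5/3 indicate a seventh chord in root position.
In root position the bass is the root, so the root is Bb.
The chord tones are Bb, D, F, A, giving Bb major seventh.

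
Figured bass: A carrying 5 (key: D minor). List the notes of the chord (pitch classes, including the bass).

The written figures 5 are shorthand for 5/3: the 3 is implied.
A third above A in this key is C.
A fifth above A in this key is E.
Together with the bass A, this spells A minor in root position.

A, C, E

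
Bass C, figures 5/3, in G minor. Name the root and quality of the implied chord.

The figures 5/3 indicate a triad in root position.
In root position the bass is the root, so the root is C.
The chord tones are C, Eb, G, giving C minor.

C minor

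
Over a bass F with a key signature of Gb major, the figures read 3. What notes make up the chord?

The written figures 3 are shorthand for 5/3: the 5 is implied.
A third above F in this key is Ab.
A fifth above F in this key is Cb.
Together with the bass F, this spells F diminished in root position.

F, Ab, Cb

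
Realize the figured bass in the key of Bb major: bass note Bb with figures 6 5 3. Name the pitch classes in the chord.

Bb, D, F, G

A third above Bb in this key is D.
A fifth above Bb in this key is F.
A sixth above Bb in this key is G.
Together with the bass Bb, this spells G minor seventh in first inversion.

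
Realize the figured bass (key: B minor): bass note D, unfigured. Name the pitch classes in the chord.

D, F#, A

An unfigured bass implies 5/3.
A third above D in this key is F#.
A fifth above D in this key is A.
Together with the bass D, this spells D major in root position.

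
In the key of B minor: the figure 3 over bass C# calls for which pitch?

E

Counting 2 letter steps above C# lands on E; in B minor, that letter is E.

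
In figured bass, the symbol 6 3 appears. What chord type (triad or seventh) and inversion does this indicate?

triad, first inversion

Intervals of 6/3 above the bass form a triad; the bass is the third, so this is first inversion.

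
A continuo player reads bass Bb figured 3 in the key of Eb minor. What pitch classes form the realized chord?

The written figures 3 are shorthand for 5/3: the 5 is implied.
A third above Bb in this key is Db.
A fifth above Bb in this key is F.
Together with the bass Bb, this spells Bb minor in root position.

Bb, Db, F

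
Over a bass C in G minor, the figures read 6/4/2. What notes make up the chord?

A second above C in this key is D.
A fourth above C in this key is F.
A sixth above C in this key is A.
Together with the bass C, this spells D minor seventh in third inversion.

C, D, F, A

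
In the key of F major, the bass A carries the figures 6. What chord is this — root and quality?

The figures 6 indicate a triad in first inversion.
In first inversion the root lies a sixth above the bass: a sixth above A in F major is F.
The chord tones are A, C, F, giving F major.

F major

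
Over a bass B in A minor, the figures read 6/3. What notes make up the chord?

A third above B in this key is D.
A sixth above B in this key is G.
Together with the bass B, this spells G major in first inversion.

B, D, G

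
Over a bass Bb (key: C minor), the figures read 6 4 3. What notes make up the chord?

Bb, D, Eb, G

A third above Bb in this key is D.
A fourth above Bb in this key is Eb.
A sixth above Bb in this key is G.
Together with the bass Bb, this spells Eb major seventh in second inversion.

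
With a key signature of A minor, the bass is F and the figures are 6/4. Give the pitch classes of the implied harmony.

A fourth above F in this key is B.
A sixth above F in this key is D.
Together with the bass F, this spells B diminished in second inversion.

F, B, D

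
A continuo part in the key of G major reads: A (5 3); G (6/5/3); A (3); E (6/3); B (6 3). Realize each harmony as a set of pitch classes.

A, C, E | G, B, D, E | A, C, E | E, G, C | B, D, G

A (5/3): A, C, E.
G (6/5/3): G, B, D, E.
A (5/3): A, C, E.
E (6/3): E, G, C.
B (6/3): B, D, G.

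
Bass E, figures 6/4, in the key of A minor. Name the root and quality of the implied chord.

The figures 6/4 indicate a triad in second inversion.
In second inversion the root lies a fourth above the bass: a fourth above E in A minor is A.
The chord tones are E, A, C, giving A minor.

A minor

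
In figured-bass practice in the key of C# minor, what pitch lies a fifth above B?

F#

Counting 4 letter steps above B lands on F; in C# minor, that letter is F#.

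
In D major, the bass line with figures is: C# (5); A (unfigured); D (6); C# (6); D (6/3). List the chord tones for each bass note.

C#, E, G | A, C#, E | D, F#, B | C#, E, A | D, F#, B

C# (5/3): C#, E, G.
A (5/3): A, C#, E.
D (6/3): D, F#, B.
C# (6/3): C#, E, A.
D (6/3): D, F#, B.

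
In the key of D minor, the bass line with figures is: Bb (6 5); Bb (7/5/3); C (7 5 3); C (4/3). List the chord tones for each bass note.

Bb (6/5/3): Bb, D, F, G.
Bb (7/5/3): Bb, D, F, A.
C (7/5/3): C, E, G, Bb.
C (6/4/3): C, E, F, A.

Bb, D, F, G | Bb, D, F, A | C, E, G, Bb | C, E, F, A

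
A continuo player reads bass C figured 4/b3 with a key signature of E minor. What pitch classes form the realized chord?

C, Eb, F#, A

The written figures 4/b3 are shorthand for 6/4/3: the 6 is implied.
A third above C in this key is E, lowered to Eb by the flat.
A fourth above C in this key is F#.
A sixth above C in this key is A.
Together with the bass C, this spells F# diminished seventh in second inversion.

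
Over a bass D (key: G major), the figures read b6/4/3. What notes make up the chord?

D, F#, G, Bb

A third above D in this key is F#.
A fourth above D in this key is G.
A sixth above D in this key is B, lowered to Bb by the flat.
Together with the bass D, this spells G minor-major seventh in second inversion.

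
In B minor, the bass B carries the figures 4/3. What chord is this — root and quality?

The figures 4/3 indicate a seventh chord in second inversion.
In second inversion the root lies a fourth above the bass: a fourth above B in B minor is E.
The chord tones are B, D, E, G, giving E minor seventh.

E minor seventh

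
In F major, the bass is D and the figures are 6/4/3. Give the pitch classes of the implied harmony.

A third above D in this key is F.
A fourth above D in this key is G.
A sixth above D in this key is Bb.
Together with the bass D, this spells G minor seventh in second inversion.

D, F, G, Bb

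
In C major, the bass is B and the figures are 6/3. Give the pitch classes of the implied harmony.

B, D, G

A third above B in this key is D.
A sixth above B in this key is G.
Together with the bass B, this spells G major in first inversion.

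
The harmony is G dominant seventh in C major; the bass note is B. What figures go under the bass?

B is the third of G dominant seventh, so the chord is in first inversion.
A seventh chord in first inversion is figured 6/5/3, conventionally abbreviated 6/5.

6/5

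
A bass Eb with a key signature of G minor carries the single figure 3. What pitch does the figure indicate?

G

Counting 2 letter steps above Eb lands on G; in G minor, that letter is G.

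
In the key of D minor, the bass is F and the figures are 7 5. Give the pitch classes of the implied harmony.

The written figures 7 5 are shorthand for 7/5/3: the 3 is implied.
A third above F in this key is A.
A fifth above F in this key is C.
A seventh above F in this key is E.
Together with the bass F, this spells F major seventh in root position.

F, A, C, E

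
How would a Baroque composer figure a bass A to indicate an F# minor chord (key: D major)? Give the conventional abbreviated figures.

A is the third of F# minor, so the chord is in first inversion.
A triad in first inversion is figured 6/3, conventionally abbreviated 6.

6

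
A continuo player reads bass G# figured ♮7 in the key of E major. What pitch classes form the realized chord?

The written figures ♮7 are shorthand for 7/5/3: the 5/3 are implied.
A third above G# in this key is B.
A fifth above G# in this key is D#.
A seventh above G# in this key is F#, made natural (F) by the ♮ figure.

G#, B, D#, F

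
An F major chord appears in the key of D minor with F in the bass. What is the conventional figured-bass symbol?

F is the root of F major, so the chord is in root position.
A triad in root position is figured 5/3, conventionally abbreviated (no figures — root-position triad).

no figures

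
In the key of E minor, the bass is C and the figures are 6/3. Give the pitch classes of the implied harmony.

C, E, A

A third above C in this key is E.
A sixth above C in this key is A.
Together with the bass C, this spells A minor in first inversion.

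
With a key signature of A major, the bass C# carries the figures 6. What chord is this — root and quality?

The figures 6 indicate a triad in first inversion.
In first inversion the root lies a sixth above the bass: a sixth above C# in A major is A.
The chord tones are C#, E, A, giving A major.

A major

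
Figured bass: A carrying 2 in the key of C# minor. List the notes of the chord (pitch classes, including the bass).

A, B, D#, F#

The written figures 2 are shorthand for 6/4/2: the 6/4 are implied.
A second above A in this key is B.
A fourth above A in this key is D#.
A sixth above A in this key is F#.
Together with the bass A, this spells B dominant seventh in third inversion.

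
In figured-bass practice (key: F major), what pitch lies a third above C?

Counting 2 letter steps above C lands on E; in F major, that letter is E.

E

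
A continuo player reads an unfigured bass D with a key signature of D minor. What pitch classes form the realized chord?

D, F, A

An unfigured bass implies 5/3.
A third above D in this key is F.
A fifth above D in this key is A.
Together with the bass D, this spells D minor in root position.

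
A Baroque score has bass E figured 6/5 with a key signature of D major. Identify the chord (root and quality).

The figures 6/5 indicate a seventh chord in first inversion.
In first inversion the root lies a sixth above the bass: a sixth above E in D major is C#.
The chord tones are E, G, B, C#, giving C# half-diminished seventh.

C# half-diminished seventh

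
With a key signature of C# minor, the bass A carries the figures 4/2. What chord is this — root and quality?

B dominant seventh

The figures 4/2 indicate a seventh chord in third inversion.
In third inversion the root lies a second above the bass: a second above A in C# minor is B.
The chord tones are A, B, D#, F#, giving B dominant seventh.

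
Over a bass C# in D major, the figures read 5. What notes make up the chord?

C#, E, G

The written figures 5 are shorthand for 5/3: the 3 is implied.
A third above C# in this key is E.
A fifth above C# in this key is G.
Together with the bass C#, this spells C# diminished in root position.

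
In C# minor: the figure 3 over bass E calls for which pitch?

Counting 2 letter steps above E lands on G; in C# minor, that letter is G#.

G#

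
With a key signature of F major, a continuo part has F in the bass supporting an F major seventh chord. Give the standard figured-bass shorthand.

F is the root of F major seventh, so the chord is in root position.
A seventh chord in root position is figured 7/5/3, conventionally abbreviated 7.

7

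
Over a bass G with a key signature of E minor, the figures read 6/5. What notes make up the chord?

G, B, D, E

The written figures 6/5 are shorthand for 6/5/3: the 3 is implied.
A third above G in this key is B.
A fifth above G in this key is D.
A sixth above G in this key is E.
Together with the bass G, this spells E minor seventh in first inversion.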